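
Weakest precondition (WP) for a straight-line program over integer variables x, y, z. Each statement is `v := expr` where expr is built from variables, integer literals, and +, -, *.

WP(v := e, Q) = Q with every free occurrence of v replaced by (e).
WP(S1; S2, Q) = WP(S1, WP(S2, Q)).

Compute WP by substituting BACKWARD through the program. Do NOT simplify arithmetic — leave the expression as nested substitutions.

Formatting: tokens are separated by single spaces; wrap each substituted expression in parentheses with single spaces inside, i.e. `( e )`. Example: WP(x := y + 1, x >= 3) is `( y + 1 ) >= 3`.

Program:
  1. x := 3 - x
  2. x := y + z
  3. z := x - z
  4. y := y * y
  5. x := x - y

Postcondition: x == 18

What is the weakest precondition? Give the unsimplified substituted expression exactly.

post: x == 18
stmt 5: x := x - y  -- replace 1 occurrence(s) of x with (x - y)
  => ( x - y ) == 18
stmt 4: y := y * y  -- replace 1 occurrence(s) of y with (y * y)
  => ( x - ( y * y ) ) == 18
stmt 3: z := x - z  -- replace 0 occurrence(s) of z with (x - z)
  => ( x - ( y * y ) ) == 18
stmt 2: x := y + z  -- replace 1 occurrence(s) of x with (y + z)
  => ( ( y + z ) - ( y * y ) ) == 18
stmt 1: x := 3 - x  -- replace 0 occurrence(s) of x with (3 - x)
  => ( ( y + z ) - ( y * y ) ) == 18

Answer: ( ( y + z ) - ( y * y ) ) == 18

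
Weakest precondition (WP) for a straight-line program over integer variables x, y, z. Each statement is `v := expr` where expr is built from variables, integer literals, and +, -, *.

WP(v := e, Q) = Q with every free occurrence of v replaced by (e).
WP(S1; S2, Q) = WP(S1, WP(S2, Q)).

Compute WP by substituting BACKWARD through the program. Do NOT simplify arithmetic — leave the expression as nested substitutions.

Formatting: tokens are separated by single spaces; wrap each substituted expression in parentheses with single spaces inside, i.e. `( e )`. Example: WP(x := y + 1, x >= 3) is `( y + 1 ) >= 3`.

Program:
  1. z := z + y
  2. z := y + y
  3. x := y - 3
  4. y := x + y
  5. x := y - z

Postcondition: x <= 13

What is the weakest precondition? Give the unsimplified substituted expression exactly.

post: x <= 13
stmt 5: x := y - z  -- replace 1 occurrence(s) of x with (y - z)
  => ( y - z ) <= 13
stmt 4: y := x + y  -- replace 1 occurrence(s) of y with (x + y)
  => ( ( x + y ) - z ) <= 13
stmt 3: x := y - 3  -- replace 1 occurrence(s) of x with (y - 3)
  => ( ( ( y - 3 ) + y ) - z ) <= 13
stmt 2: z := y + y  -- replace 1 occurrence(s) of z with (y + y)
  => ( ( ( y - 3 ) + y ) - ( y + y ) ) <= 13
stmt 1: z := z + y  -- replace 0 occurrence(s) of z with (z + y)
  => ( ( ( y - 3 ) + y ) - ( y + y ) ) <= 13

Answer: ( ( ( y - 3 ) + y ) - ( y + y ) ) <= 13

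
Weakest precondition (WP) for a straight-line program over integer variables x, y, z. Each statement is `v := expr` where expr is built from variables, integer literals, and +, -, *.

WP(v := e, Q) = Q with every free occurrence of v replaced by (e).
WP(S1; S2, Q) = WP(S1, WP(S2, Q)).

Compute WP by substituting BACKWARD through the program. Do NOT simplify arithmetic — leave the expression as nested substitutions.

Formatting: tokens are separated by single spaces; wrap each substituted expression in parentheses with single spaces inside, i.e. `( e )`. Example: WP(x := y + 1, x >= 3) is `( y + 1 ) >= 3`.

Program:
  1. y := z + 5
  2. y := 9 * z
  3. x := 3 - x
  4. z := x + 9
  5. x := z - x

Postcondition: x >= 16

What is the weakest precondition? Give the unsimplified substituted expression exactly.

post: x >= 16
stmt 5: x := z - x  -- replace 1 occurrence(s) of x with (z - x)
  => ( z - x ) >= 16
stmt 4: z := x + 9  -- replace 1 occurrence(s) of z with (x + 9)
  => ( ( x + 9 ) - x ) >= 16
stmt 3: x := 3 - x  -- replace 2 occurrence(s) of x with (3 - x)
  => ( ( ( 3 - x ) + 9 ) - ( 3 - x ) ) >= 16
stmt 2: y := 9 * z  -- replace 0 occurrence(s) of y with (9 * z)
  => ( ( ( 3 - x ) + 9 ) - ( 3 - x ) ) >= 16
stmt 1: y := z + 5  -- replace 0 occurrence(s) of y with (z + 5)
  => ( ( ( 3 - x ) + 9 ) - ( 3 - x ) ) >= 16

Answer: ( ( ( 3 - x ) + 9 ) - ( 3 - x ) ) >= 16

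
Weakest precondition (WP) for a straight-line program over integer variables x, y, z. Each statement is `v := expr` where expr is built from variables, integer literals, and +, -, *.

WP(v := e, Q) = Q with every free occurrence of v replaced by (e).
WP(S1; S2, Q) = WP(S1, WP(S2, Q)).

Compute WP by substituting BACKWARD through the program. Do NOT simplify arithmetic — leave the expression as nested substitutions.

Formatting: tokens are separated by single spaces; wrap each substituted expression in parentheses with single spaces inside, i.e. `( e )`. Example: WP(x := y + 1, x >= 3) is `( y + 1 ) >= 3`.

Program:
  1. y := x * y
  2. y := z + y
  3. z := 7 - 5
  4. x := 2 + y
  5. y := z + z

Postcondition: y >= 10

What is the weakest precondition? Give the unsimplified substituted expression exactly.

Answer: ( ( 7 - 5 ) + ( 7 - 5 ) ) >= 10

Derivation:
post: y >= 10
stmt 5: y := z + z  -- replace 1 occurrence(s) of y with (z + z)
  => ( z + z ) >= 10
stmt 4: x := 2 + y  -- replace 0 occurrence(s) of x with (2 + y)
  => ( z + z ) >= 10
stmt 3: z := 7 - 5  -- replace 2 occurrence(s) of z with (7 - 5)
  => ( ( 7 - 5 ) + ( 7 - 5 ) ) >= 10
stmt 2: y := z + y  -- replace 0 occurrence(s) of y with (z + y)
  => ( ( 7 - 5 ) + ( 7 - 5 ) ) >= 10
stmt 1: y := x * y  -- replace 0 occurrence(s) of y with (x * y)
  => ( ( 7 - 5 ) + ( 7 - 5 ) ) >= 10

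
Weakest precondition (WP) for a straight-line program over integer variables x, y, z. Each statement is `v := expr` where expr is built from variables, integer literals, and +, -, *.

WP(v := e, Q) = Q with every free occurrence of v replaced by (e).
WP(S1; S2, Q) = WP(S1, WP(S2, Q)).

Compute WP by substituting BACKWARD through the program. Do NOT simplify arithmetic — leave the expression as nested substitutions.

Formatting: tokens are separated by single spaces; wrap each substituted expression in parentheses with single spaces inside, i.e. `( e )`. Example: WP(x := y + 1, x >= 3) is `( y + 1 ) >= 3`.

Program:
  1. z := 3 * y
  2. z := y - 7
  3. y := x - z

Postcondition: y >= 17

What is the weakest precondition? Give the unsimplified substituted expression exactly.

Answer: ( x - ( y - 7 ) ) >= 17

Derivation:
post: y >= 17
stmt 3: y := x - z  -- replace 1 occurrence(s) of y with (x - z)
  => ( x - z ) >= 17
stmt 2: z := y - 7  -- replace 1 occurrence(s) of z with (y - 7)
  => ( x - ( y - 7 ) ) >= 17
stmt 1: z := 3 * y  -- replace 0 occurrence(s) of z with (3 * y)
  => ( x - ( y - 7 ) ) >= 17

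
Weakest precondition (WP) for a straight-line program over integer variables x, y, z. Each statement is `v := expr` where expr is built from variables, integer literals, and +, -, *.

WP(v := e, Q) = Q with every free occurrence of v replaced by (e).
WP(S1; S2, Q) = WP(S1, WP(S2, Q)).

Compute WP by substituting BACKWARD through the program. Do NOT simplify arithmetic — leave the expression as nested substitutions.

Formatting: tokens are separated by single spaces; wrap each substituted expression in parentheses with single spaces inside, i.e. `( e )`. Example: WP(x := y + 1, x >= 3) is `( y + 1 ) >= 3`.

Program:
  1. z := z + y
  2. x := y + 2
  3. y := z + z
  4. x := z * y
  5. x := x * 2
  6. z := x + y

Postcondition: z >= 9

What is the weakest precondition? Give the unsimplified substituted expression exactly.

post: z >= 9
stmt 6: z := x + y  -- replace 1 occurrence(s) of z with (x + y)
  => ( x + y ) >= 9
stmt 5: x := x * 2  -- replace 1 occurrence(s) of x with (x * 2)
  => ( ( x * 2 ) + y ) >= 9
stmt 4: x := z * y  -- replace 1 occurrence(s) of x with (z * y)
  => ( ( ( z * y ) * 2 ) + y ) >= 9
stmt 3: y := z + z  -- replace 2 occurrence(s) of y with (z + z)
  => ( ( ( z * ( z + z ) ) * 2 ) + ( z + z ) ) >= 9
stmt 2: x := y + 2  -- replace 0 occurrence(s) of x with (y + 2)
  => ( ( ( z * ( z + z ) ) * 2 ) + ( z + z ) ) >= 9
stmt 1: z := z + y  -- replace 5 occurrence(s) of z with (z + y)
  => ( ( ( ( z + y ) * ( ( z + y ) + ( z + y ) ) ) * 2 ) + ( ( z + y ) + ( z + y ) ) ) >= 9

Answer: ( ( ( ( z + y ) * ( ( z + y ) + ( z + y ) ) ) * 2 ) + ( ( z + y ) + ( z + y ) ) ) >= 9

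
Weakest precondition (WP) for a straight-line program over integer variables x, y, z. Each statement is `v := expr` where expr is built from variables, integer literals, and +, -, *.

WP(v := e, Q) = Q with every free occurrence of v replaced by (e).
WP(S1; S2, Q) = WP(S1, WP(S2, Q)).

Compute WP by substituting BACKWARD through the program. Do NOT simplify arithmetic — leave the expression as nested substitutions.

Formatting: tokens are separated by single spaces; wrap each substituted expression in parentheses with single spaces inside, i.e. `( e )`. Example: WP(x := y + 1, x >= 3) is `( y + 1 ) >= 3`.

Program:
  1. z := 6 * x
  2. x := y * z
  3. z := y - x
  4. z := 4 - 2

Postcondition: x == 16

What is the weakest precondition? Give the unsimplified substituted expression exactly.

Answer: ( y * ( 6 * x ) ) == 16

Derivation:
post: x == 16
stmt 4: z := 4 - 2  -- replace 0 occurrence(s) of z with (4 - 2)
  => x == 16
stmt 3: z := y - x  -- replace 0 occurrence(s) of z with (y - x)
  => x == 16
stmt 2: x := y * z  -- replace 1 occurrence(s) of x with (y * z)
  => ( y * z ) == 16
stmt 1: z := 6 * x  -- replace 1 occurrence(s) of z with (6 * x)
  => ( y * ( 6 * x ) ) == 16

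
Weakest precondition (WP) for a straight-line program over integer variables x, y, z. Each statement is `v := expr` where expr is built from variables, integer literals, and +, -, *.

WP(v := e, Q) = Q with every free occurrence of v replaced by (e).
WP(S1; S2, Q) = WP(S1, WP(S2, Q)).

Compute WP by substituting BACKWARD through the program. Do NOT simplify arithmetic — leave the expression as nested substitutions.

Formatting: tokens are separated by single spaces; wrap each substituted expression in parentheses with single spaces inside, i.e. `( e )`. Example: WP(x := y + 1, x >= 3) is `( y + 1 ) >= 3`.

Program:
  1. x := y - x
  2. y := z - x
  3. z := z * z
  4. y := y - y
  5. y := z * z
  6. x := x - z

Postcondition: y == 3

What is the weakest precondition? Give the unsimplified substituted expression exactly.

Answer: ( ( z * z ) * ( z * z ) ) == 3

Derivation:
post: y == 3
stmt 6: x := x - z  -- replace 0 occurrence(s) of x with (x - z)
  => y == 3
stmt 5: y := z * z  -- replace 1 occurrence(s) of y with (z * z)
  => ( z * z ) == 3
stmt 4: y := y - y  -- replace 0 occurrence(s) of y with (y - y)
  => ( z * z ) == 3
stmt 3: z := z * z  -- replace 2 occurrence(s) of z with (z * z)
  => ( ( z * z ) * ( z * z ) ) == 3
stmt 2: y := z - x  -- replace 0 occurrence(s) of y with (z - x)
  => ( ( z * z ) * ( z * z ) ) == 3
stmt 1: x := y - x  -- replace 0 occurrence(s) of x with (y - x)
  => ( ( z * z ) * ( z * z ) ) == 3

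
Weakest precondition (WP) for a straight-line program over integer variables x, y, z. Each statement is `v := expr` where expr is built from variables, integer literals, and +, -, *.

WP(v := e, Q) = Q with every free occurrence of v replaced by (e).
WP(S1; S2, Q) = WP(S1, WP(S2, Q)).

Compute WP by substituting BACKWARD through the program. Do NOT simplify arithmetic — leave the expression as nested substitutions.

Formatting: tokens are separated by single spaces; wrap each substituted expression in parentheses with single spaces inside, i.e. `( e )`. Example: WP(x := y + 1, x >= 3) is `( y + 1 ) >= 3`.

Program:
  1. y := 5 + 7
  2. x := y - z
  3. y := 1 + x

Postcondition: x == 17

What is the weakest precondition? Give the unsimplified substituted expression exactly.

Answer: ( ( 5 + 7 ) - z ) == 17

Derivation:
post: x == 17
stmt 3: y := 1 + x  -- replace 0 occurrence(s) of y with (1 + x)
  => x == 17
stmt 2: x := y - z  -- replace 1 occurrence(s) of x with (y - z)
  => ( y - z ) == 17
stmt 1: y := 5 + 7  -- replace 1 occurrence(s) of y with (5 + 7)
  => ( ( 5 + 7 ) - z ) == 17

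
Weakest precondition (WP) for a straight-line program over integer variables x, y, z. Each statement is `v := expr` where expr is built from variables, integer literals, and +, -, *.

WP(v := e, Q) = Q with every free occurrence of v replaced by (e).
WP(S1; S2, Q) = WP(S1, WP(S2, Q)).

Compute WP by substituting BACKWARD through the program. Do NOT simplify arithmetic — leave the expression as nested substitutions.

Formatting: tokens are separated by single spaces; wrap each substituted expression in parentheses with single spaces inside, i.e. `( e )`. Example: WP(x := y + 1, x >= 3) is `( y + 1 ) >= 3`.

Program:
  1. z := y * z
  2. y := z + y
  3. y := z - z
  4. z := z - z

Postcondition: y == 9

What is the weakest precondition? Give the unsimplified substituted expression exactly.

post: y == 9
stmt 4: z := z - z  -- replace 0 occurrence(s) of z with (z - z)
  => y == 9
stmt 3: y := z - z  -- replace 1 occurrence(s) of y with (z - z)
  => ( z - z ) == 9
stmt 2: y := z + y  -- replace 0 occurrence(s) of y with (z + y)
  => ( z - z ) == 9
stmt 1: z := y * z  -- replace 2 occurrence(s) of z with (y * z)
  => ( ( y * z ) - ( y * z ) ) == 9

Answer: ( ( y * z ) - ( y * z ) ) == 9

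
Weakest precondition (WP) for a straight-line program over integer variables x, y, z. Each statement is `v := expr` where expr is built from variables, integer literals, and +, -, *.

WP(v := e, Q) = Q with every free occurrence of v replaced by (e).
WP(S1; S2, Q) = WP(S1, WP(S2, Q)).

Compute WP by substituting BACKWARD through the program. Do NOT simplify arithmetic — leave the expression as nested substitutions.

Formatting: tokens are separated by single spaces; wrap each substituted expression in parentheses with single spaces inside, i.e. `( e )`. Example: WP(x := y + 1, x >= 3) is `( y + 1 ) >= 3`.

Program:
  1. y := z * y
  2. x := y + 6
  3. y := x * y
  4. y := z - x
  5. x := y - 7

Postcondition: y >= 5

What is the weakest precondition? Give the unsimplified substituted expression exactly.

post: y >= 5
stmt 5: x := y - 7  -- replace 0 occurrence(s) of x with (y - 7)
  => y >= 5
stmt 4: y := z - x  -- replace 1 occurrence(s) of y with (z - x)
  => ( z - x ) >= 5
stmt 3: y := x * y  -- replace 0 occurrence(s) of y with (x * y)
  => ( z - x ) >= 5
stmt 2: x := y + 6  -- replace 1 occurrence(s) of x with (y + 6)
  => ( z - ( y + 6 ) ) >= 5
stmt 1: y := z * y  -- replace 1 occurrence(s) of y with (z * y)
  => ( z - ( ( z * y ) + 6 ) ) >= 5

Answer: ( z - ( ( z * y ) + 6 ) ) >= 5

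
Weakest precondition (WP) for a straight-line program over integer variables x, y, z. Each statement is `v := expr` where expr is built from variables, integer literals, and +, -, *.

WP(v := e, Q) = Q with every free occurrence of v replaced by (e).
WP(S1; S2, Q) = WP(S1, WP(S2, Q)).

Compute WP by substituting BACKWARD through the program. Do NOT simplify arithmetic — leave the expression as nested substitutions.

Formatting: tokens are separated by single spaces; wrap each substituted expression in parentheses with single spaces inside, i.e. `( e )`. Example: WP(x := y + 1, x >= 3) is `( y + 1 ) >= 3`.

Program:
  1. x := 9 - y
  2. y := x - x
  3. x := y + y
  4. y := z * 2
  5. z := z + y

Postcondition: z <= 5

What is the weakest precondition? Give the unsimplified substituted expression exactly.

Answer: ( z + ( z * 2 ) ) <= 5

Derivation:
post: z <= 5
stmt 5: z := z + y  -- replace 1 occurrence(s) of z with (z + y)
  => ( z + y ) <= 5
stmt 4: y := z * 2  -- replace 1 occurrence(s) of y with (z * 2)
  => ( z + ( z * 2 ) ) <= 5
stmt 3: x := y + y  -- replace 0 occurrence(s) of x with (y + y)
  => ( z + ( z * 2 ) ) <= 5
stmt 2: y := x - x  -- replace 0 occurrence(s) of y with (x - x)
  => ( z + ( z * 2 ) ) <= 5
stmt 1: x := 9 - y  -- replace 0 occurrence(s) of x with (9 - y)
  => ( z + ( z * 2 ) ) <= 5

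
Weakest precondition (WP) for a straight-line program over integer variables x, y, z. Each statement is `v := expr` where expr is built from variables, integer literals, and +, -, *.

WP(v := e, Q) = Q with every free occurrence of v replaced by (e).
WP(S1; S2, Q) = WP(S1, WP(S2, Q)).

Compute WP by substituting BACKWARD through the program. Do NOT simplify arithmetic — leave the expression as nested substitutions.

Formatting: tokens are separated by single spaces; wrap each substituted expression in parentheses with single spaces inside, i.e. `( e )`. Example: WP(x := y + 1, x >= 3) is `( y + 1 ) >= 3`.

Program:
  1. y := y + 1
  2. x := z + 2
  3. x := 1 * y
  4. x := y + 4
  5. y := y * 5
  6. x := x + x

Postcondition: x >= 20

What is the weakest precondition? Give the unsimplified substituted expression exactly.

Answer: ( ( ( y + 1 ) + 4 ) + ( ( y + 1 ) + 4 ) ) >= 20

Derivation:
post: x >= 20
stmt 6: x := x + x  -- replace 1 occurrence(s) of x with (x + x)
  => ( x + x ) >= 20
stmt 5: y := y * 5  -- replace 0 occurrence(s) of y with (y * 5)
  => ( x + x ) >= 20
stmt 4: x := y + 4  -- replace 2 occurrence(s) of x with (y + 4)
  => ( ( y + 4 ) + ( y + 4 ) ) >= 20
stmt 3: x := 1 * y  -- replace 0 occurrence(s) of x with (1 * y)
  => ( ( y + 4 ) + ( y + 4 ) ) >= 20
stmt 2: x := z + 2  -- replace 0 occurrence(s) of x with (z + 2)
  => ( ( y + 4 ) + ( y + 4 ) ) >= 20
stmt 1: y := y + 1  -- replace 2 occurrence(s) of y with (y + 1)
  => ( ( ( y + 1 ) + 4 ) + ( ( y + 1 ) + 4 ) ) >= 20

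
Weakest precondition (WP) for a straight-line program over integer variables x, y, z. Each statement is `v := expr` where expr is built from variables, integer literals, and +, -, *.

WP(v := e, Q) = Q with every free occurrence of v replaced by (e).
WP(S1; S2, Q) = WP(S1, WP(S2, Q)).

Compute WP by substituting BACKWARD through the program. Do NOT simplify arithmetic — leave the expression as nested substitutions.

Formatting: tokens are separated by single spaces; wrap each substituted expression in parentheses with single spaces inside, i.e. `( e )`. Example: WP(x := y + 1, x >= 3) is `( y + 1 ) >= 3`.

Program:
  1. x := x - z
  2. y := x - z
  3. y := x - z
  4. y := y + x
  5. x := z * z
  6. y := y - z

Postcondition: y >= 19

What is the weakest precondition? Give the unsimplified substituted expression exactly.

Answer: ( ( ( ( x - z ) - z ) + ( x - z ) ) - z ) >= 19

Derivation:
post: y >= 19
stmt 6: y := y - z  -- replace 1 occurrence(s) of y with (y - z)
  => ( y - z ) >= 19
stmt 5: x := z * z  -- replace 0 occurrence(s) of x with (z * z)
  => ( y - z ) >= 19
stmt 4: y := y + x  -- replace 1 occurrence(s) of y with (y + x)
  => ( ( y + x ) - z ) >= 19
stmt 3: y := x - z  -- replace 1 occurrence(s) of y with (x - z)
  => ( ( ( x - z ) + x ) - z ) >= 19
stmt 2: y := x - z  -- replace 0 occurrence(s) of y with (x - z)
  => ( ( ( x - z ) + x ) - z ) >= 19
stmt 1: x := x - z  -- replace 2 occurrence(s) of x with (x - z)
  => ( ( ( ( x - z ) - z ) + ( x - z ) ) - z ) >= 19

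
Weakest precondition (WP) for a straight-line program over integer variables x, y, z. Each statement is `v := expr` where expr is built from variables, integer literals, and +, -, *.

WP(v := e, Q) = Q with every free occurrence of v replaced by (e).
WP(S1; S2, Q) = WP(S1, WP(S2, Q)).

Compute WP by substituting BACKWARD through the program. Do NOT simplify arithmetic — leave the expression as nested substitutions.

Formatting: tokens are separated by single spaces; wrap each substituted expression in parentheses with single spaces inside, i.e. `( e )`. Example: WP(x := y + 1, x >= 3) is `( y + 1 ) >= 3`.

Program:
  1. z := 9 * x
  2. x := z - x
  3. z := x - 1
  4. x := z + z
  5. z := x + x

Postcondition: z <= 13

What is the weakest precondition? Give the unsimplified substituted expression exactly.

post: z <= 13
stmt 5: z := x + x  -- replace 1 occurrence(s) of z with (x + x)
  => ( x + x ) <= 13
stmt 4: x := z + z  -- replace 2 occurrence(s) of x with (z + z)
  => ( ( z + z ) + ( z + z ) ) <= 13
stmt 3: z := x - 1  -- replace 4 occurrence(s) of z with (x - 1)
  => ( ( ( x - 1 ) + ( x - 1 ) ) + ( ( x - 1 ) + ( x - 1 ) ) ) <= 13
stmt 2: x := z - x  -- replace 4 occurrence(s) of x with (z - x)
  => ( ( ( ( z - x ) - 1 ) + ( ( z - x ) - 1 ) ) + ( ( ( z - x ) - 1 ) + ( ( z - x ) - 1 ) ) ) <= 13
stmt 1: z := 9 * x  -- replace 4 occurrence(s) of z with (9 * x)
  => ( ( ( ( ( 9 * x ) - x ) - 1 ) + ( ( ( 9 * x ) - x ) - 1 ) ) + ( ( ( ( 9 * x ) - x ) - 1 ) + ( ( ( 9 * x ) - x ) - 1 ) ) ) <= 13

Answer: ( ( ( ( ( 9 * x ) - x ) - 1 ) + ( ( ( 9 * x ) - x ) - 1 ) ) + ( ( ( ( 9 * x ) - x ) - 1 ) + ( ( ( 9 * x ) - x ) - 1 ) ) ) <= 13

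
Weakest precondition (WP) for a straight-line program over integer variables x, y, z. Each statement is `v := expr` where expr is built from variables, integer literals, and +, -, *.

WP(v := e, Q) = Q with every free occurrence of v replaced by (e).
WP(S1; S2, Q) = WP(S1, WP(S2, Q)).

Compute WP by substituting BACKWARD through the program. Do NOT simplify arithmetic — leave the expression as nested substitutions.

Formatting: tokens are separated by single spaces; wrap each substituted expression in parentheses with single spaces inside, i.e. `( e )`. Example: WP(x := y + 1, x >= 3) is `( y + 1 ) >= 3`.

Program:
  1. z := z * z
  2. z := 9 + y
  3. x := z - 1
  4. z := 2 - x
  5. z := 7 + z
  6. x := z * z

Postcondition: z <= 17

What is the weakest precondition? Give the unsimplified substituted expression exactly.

post: z <= 17
stmt 6: x := z * z  -- replace 0 occurrence(s) of x with (z * z)
  => z <= 17
stmt 5: z := 7 + z  -- replace 1 occurrence(s) of z with (7 + z)
  => ( 7 + z ) <= 17
stmt 4: z := 2 - x  -- replace 1 occurrence(s) of z with (2 - x)
  => ( 7 + ( 2 - x ) ) <= 17
stmt 3: x := z - 1  -- replace 1 occurrence(s) of x with (z - 1)
  => ( 7 + ( 2 - ( z - 1 ) ) ) <= 17
stmt 2: z := 9 + y  -- replace 1 occurrence(s) of z with (9 + y)
  => ( 7 + ( 2 - ( ( 9 + y ) - 1 ) ) ) <= 17
stmt 1: z := z * z  -- replace 0 occurrence(s) of z with (z * z)
  => ( 7 + ( 2 - ( ( 9 + y ) - 1 ) ) ) <= 17

Answer: ( 7 + ( 2 - ( ( 9 + y ) - 1 ) ) ) <= 17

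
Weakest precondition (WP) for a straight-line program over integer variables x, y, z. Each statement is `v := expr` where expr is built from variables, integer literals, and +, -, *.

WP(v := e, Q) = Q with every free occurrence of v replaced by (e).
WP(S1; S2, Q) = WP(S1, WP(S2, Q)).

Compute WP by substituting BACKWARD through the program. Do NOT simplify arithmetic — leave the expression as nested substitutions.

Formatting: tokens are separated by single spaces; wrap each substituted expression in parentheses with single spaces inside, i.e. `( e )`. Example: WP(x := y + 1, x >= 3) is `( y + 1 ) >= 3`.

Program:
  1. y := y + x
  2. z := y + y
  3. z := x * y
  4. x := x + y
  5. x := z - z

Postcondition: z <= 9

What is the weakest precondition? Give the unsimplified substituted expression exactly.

Answer: ( x * ( y + x ) ) <= 9

Derivation:
post: z <= 9
stmt 5: x := z - z  -- replace 0 occurrence(s) of x with (z - z)
  => z <= 9
stmt 4: x := x + y  -- replace 0 occurrence(s) of x with (x + y)
  => z <= 9
stmt 3: z := x * y  -- replace 1 occurrence(s) of z with (x * y)
  => ( x * y ) <= 9
stmt 2: z := y + y  -- replace 0 occurrence(s) of z with (y + y)
  => ( x * y ) <= 9
stmt 1: y := y + x  -- replace 1 occurrence(s) of y with (y + x)
  => ( x * ( y + x ) ) <= 9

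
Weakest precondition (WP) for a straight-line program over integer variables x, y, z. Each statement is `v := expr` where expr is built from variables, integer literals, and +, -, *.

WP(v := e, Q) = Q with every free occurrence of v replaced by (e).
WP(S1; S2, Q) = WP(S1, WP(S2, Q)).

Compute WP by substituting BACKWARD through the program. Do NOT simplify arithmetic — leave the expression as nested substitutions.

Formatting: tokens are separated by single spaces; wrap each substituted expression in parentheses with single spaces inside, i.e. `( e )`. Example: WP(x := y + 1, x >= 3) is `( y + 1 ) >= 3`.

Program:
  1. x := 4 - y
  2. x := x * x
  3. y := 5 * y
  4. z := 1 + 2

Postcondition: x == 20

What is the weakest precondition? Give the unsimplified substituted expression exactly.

post: x == 20
stmt 4: z := 1 + 2  -- replace 0 occurrence(s) of z with (1 + 2)
  => x == 20
stmt 3: y := 5 * y  -- replace 0 occurrence(s) of y with (5 * y)
  => x == 20
stmt 2: x := x * x  -- replace 1 occurrence(s) of x with (x * x)
  => ( x * x ) == 20
stmt 1: x := 4 - y  -- replace 2 occurrence(s) of x with (4 - y)
  => ( ( 4 - y ) * ( 4 - y ) ) == 20

Answer: ( ( 4 - y ) * ( 4 - y ) ) == 20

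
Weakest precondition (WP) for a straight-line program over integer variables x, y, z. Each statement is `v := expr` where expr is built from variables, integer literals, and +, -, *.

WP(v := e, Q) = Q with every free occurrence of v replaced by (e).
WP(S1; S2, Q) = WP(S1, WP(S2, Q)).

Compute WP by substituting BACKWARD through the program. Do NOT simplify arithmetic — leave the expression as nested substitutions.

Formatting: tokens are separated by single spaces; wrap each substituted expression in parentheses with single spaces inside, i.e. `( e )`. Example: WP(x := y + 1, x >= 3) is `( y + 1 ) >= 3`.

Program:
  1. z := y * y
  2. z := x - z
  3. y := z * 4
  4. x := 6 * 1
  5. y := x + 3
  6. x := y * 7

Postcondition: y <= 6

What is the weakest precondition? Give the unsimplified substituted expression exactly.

post: y <= 6
stmt 6: x := y * 7  -- replace 0 occurrence(s) of x with (y * 7)
  => y <= 6
stmt 5: y := x + 3  -- replace 1 occurrence(s) of y with (x + 3)
  => ( x + 3 ) <= 6
stmt 4: x := 6 * 1  -- replace 1 occurrence(s) of x with (6 * 1)
  => ( ( 6 * 1 ) + 3 ) <= 6
stmt 3: y := z * 4  -- replace 0 occurrence(s) of y with (z * 4)
  => ( ( 6 * 1 ) + 3 ) <= 6
stmt 2: z := x - z  -- replace 0 occurrence(s) of z with (x - z)
  => ( ( 6 * 1 ) + 3 ) <= 6
stmt 1: z := y * y  -- replace 0 occurrence(s) of z with (y * y)
  => ( ( 6 * 1 ) + 3 ) <= 6

Answer: ( ( 6 * 1 ) + 3 ) <= 6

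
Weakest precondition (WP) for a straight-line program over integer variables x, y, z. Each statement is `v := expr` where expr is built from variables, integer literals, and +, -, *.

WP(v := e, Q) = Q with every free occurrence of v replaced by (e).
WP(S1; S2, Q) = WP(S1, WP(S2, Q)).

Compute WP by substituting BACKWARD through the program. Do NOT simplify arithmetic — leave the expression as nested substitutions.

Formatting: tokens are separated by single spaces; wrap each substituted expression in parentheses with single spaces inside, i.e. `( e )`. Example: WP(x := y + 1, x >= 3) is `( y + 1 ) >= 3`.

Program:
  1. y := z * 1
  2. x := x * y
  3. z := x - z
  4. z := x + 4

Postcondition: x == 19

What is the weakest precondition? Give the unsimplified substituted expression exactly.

post: x == 19
stmt 4: z := x + 4  -- replace 0 occurrence(s) of z with (x + 4)
  => x == 19
stmt 3: z := x - z  -- replace 0 occurrence(s) of z with (x - z)
  => x == 19
stmt 2: x := x * y  -- replace 1 occurrence(s) of x with (x * y)
  => ( x * y ) == 19
stmt 1: y := z * 1  -- replace 1 occurrence(s) of y with (z * 1)
  => ( x * ( z * 1 ) ) == 19

Answer: ( x * ( z * 1 ) ) == 19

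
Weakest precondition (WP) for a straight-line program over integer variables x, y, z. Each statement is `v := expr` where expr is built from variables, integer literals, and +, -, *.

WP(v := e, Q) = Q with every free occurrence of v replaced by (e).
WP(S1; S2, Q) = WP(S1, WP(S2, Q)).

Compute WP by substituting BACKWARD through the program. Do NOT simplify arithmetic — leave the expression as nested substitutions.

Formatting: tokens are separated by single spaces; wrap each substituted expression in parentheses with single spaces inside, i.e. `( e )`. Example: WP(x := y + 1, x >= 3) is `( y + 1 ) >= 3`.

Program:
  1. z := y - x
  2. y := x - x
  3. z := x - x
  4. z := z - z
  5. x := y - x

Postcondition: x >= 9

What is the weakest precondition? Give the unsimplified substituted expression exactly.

Answer: ( ( x - x ) - x ) >= 9

Derivation:
post: x >= 9
stmt 5: x := y - x  -- replace 1 occurrence(s) of x with (y - x)
  => ( y - x ) >= 9
stmt 4: z := z - z  -- replace 0 occurrence(s) of z with (z - z)
  => ( y - x ) >= 9
stmt 3: z := x - x  -- replace 0 occurrence(s) of z with (x - x)
  => ( y - x ) >= 9
stmt 2: y := x - x  -- replace 1 occurrence(s) of y with (x - x)
  => ( ( x - x ) - x ) >= 9
stmt 1: z := y - x  -- replace 0 occurrence(s) of z with (y - x)
  => ( ( x - x ) - x ) >= 9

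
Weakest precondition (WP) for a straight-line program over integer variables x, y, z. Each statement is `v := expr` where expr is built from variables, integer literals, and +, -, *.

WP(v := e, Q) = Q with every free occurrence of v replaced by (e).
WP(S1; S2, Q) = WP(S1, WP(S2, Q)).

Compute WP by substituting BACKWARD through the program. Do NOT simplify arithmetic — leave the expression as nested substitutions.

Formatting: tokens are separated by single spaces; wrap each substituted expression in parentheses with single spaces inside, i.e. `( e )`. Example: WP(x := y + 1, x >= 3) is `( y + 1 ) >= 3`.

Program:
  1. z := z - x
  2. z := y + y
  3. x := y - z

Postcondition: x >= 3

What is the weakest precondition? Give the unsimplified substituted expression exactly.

post: x >= 3
stmt 3: x := y - z  -- replace 1 occurrence(s) of x with (y - z)
  => ( y - z ) >= 3
stmt 2: z := y + y  -- replace 1 occurrence(s) of z with (y + y)
  => ( y - ( y + y ) ) >= 3
stmt 1: z := z - x  -- replace 0 occurrence(s) of z with (z - x)
  => ( y - ( y + y ) ) >= 3

Answer: ( y - ( y + y ) ) >= 3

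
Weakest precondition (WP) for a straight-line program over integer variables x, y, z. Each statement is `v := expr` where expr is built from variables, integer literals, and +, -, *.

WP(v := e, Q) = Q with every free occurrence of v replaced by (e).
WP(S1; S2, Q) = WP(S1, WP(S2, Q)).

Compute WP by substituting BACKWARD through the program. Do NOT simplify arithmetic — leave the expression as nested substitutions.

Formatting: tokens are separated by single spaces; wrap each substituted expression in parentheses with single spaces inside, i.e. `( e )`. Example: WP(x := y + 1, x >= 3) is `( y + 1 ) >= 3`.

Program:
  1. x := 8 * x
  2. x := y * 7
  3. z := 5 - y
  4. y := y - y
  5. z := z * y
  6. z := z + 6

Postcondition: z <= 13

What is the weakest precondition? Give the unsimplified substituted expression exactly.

post: z <= 13
stmt 6: z := z + 6  -- replace 1 occurrence(s) of z with (z + 6)
  => ( z + 6 ) <= 13
stmt 5: z := z * y  -- replace 1 occurrence(s) of z with (z * y)
  => ( ( z * y ) + 6 ) <= 13
stmt 4: y := y - y  -- replace 1 occurrence(s) of y with (y - y)
  => ( ( z * ( y - y ) ) + 6 ) <= 13
stmt 3: z := 5 - y  -- replace 1 occurrence(s) of z with (5 - y)
  => ( ( ( 5 - y ) * ( y - y ) ) + 6 ) <= 13
stmt 2: x := y * 7  -- replace 0 occurrence(s) of x with (y * 7)
  => ( ( ( 5 - y ) * ( y - y ) ) + 6 ) <= 13
stmt 1: x := 8 * x  -- replace 0 occurrence(s) of x with (8 * x)
  => ( ( ( 5 - y ) * ( y - y ) ) + 6 ) <= 13

Answer: ( ( ( 5 - y ) * ( y - y ) ) + 6 ) <= 13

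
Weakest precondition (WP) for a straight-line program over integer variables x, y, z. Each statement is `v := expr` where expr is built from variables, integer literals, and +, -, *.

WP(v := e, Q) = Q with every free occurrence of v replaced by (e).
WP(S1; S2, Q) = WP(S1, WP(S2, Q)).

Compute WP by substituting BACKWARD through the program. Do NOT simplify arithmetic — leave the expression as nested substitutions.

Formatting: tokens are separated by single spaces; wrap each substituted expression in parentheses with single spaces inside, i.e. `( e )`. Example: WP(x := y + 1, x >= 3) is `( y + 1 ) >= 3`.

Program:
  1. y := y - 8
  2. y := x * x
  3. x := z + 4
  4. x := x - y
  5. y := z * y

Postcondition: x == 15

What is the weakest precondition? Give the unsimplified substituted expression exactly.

Answer: ( ( z + 4 ) - ( x * x ) ) == 15

Derivation:
post: x == 15
stmt 5: y := z * y  -- replace 0 occurrence(s) of y with (z * y)
  => x == 15
stmt 4: x := x - y  -- replace 1 occurrence(s) of x with (x - y)
  => ( x - y ) == 15
stmt 3: x := z + 4  -- replace 1 occurrence(s) of x with (z + 4)
  => ( ( z + 4 ) - y ) == 15
stmt 2: y := x * x  -- replace 1 occurrence(s) of y with (x * x)
  => ( ( z + 4 ) - ( x * x ) ) == 15
stmt 1: y := y - 8  -- replace 0 occurrence(s) of y with (y - 8)
  => ( ( z + 4 ) - ( x * x ) ) == 15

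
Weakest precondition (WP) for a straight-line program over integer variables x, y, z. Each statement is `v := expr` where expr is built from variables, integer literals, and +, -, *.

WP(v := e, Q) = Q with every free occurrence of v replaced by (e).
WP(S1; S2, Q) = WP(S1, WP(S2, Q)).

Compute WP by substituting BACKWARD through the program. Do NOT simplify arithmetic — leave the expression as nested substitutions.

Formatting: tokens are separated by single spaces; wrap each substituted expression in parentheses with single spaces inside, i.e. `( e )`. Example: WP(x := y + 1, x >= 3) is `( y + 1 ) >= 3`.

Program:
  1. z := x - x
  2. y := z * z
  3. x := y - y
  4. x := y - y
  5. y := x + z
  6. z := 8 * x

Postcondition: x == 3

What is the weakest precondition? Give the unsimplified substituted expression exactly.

post: x == 3
stmt 6: z := 8 * x  -- replace 0 occurrence(s) of z with (8 * x)
  => x == 3
stmt 5: y := x + z  -- replace 0 occurrence(s) of y with (x + z)
  => x == 3
stmt 4: x := y - y  -- replace 1 occurrence(s) of x with (y - y)
  => ( y - y ) == 3
stmt 3: x := y - y  -- replace 0 occurrence(s) of x with (y - y)
  => ( y - y ) == 3
stmt 2: y := z * z  -- replace 2 occurrence(s) of y with (z * z)
  => ( ( z * z ) - ( z * z ) ) == 3
stmt 1: z := x - x  -- replace 4 occurrence(s) of z with (x - x)
  => ( ( ( x - x ) * ( x - x ) ) - ( ( x - x ) * ( x - x ) ) ) == 3

Answer: ( ( ( x - x ) * ( x - x ) ) - ( ( x - x ) * ( x - x ) ) ) == 3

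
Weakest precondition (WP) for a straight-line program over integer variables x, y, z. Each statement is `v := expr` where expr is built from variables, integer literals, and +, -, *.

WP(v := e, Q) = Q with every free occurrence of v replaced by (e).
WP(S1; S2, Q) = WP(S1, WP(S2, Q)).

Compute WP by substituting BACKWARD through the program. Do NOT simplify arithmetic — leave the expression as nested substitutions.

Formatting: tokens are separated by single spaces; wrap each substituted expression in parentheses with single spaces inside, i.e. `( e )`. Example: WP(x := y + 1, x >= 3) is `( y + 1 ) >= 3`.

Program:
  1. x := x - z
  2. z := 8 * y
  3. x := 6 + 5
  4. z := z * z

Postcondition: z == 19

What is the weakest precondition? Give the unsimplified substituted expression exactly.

post: z == 19
stmt 4: z := z * z  -- replace 1 occurrence(s) of z with (z * z)
  => ( z * z ) == 19
stmt 3: x := 6 + 5  -- replace 0 occurrence(s) of x with (6 + 5)
  => ( z * z ) == 19
stmt 2: z := 8 * y  -- replace 2 occurrence(s) of z with (8 * y)
  => ( ( 8 * y ) * ( 8 * y ) ) == 19
stmt 1: x := x - z  -- replace 0 occurrence(s) of x with (x - z)
  => ( ( 8 * y ) * ( 8 * y ) ) == 19

Answer: ( ( 8 * y ) * ( 8 * y ) ) == 19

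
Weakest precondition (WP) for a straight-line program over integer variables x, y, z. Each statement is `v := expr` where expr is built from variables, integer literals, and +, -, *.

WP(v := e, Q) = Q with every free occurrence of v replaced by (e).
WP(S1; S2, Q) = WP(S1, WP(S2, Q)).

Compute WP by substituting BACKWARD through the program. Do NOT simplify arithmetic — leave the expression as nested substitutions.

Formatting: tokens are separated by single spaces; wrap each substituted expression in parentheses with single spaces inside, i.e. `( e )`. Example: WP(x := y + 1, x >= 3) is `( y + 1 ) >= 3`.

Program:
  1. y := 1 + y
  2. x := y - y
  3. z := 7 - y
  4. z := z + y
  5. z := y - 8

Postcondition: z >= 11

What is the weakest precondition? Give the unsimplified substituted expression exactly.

post: z >= 11
stmt 5: z := y - 8  -- replace 1 occurrence(s) of z with (y - 8)
  => ( y - 8 ) >= 11
stmt 4: z := z + y  -- replace 0 occurrence(s) of z with (z + y)
  => ( y - 8 ) >= 11
stmt 3: z := 7 - y  -- replace 0 occurrence(s) of z with (7 - y)
  => ( y - 8 ) >= 11
stmt 2: x := y - y  -- replace 0 occurrence(s) of x with (y - y)
  => ( y - 8 ) >= 11
stmt 1: y := 1 + y  -- replace 1 occurrence(s) of y with (1 + y)
  => ( ( 1 + y ) - 8 ) >= 11

Answer: ( ( 1 + y ) - 8 ) >= 11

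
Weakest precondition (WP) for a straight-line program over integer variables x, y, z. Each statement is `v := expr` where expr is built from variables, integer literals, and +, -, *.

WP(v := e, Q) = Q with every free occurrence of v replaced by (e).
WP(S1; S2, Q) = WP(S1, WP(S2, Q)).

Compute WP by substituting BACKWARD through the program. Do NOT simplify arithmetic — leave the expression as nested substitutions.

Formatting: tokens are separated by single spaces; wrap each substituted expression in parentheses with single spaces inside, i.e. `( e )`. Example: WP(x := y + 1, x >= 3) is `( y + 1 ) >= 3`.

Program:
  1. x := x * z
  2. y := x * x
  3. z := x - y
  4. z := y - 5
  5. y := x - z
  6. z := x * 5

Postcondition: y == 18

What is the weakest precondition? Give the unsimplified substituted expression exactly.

Answer: ( ( x * z ) - ( ( ( x * z ) * ( x * z ) ) - 5 ) ) == 18

Derivation:
post: y == 18
stmt 6: z := x * 5  -- replace 0 occurrence(s) of z with (x * 5)
  => y == 18
stmt 5: y := x - z  -- replace 1 occurrence(s) of y with (x - z)
  => ( x - z ) == 18
stmt 4: z := y - 5  -- replace 1 occurrence(s) of z with (y - 5)
  => ( x - ( y - 5 ) ) == 18
stmt 3: z := x - y  -- replace 0 occurrence(s) of z with (x - y)
  => ( x - ( y - 5 ) ) == 18
stmt 2: y := x * x  -- replace 1 occurrence(s) of y with (x * x)
  => ( x - ( ( x * x ) - 5 ) ) == 18
stmt 1: x := x * z  -- replace 3 occurrence(s) of x with (x * z)
  => ( ( x * z ) - ( ( ( x * z ) * ( x * z ) ) - 5 ) ) == 18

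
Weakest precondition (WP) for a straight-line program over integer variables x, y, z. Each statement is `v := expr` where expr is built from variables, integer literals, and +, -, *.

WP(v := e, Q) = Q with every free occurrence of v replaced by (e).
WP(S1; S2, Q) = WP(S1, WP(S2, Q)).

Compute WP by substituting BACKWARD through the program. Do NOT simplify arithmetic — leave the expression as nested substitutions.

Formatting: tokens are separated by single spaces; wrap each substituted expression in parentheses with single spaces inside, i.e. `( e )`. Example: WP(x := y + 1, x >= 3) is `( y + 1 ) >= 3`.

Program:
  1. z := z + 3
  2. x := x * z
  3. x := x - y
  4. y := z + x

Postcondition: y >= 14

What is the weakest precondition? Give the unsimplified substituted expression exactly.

post: y >= 14
stmt 4: y := z + x  -- replace 1 occurrence(s) of y with (z + x)
  => ( z + x ) >= 14
stmt 3: x := x - y  -- replace 1 occurrence(s) of x with (x - y)
  => ( z + ( x - y ) ) >= 14
stmt 2: x := x * z  -- replace 1 occurrence(s) of x with (x * z)
  => ( z + ( ( x * z ) - y ) ) >= 14
stmt 1: z := z + 3  -- replace 2 occurrence(s) of z with (z + 3)
  => ( ( z + 3 ) + ( ( x * ( z + 3 ) ) - y ) ) >= 14

Answer: ( ( z + 3 ) + ( ( x * ( z + 3 ) ) - y ) ) >= 14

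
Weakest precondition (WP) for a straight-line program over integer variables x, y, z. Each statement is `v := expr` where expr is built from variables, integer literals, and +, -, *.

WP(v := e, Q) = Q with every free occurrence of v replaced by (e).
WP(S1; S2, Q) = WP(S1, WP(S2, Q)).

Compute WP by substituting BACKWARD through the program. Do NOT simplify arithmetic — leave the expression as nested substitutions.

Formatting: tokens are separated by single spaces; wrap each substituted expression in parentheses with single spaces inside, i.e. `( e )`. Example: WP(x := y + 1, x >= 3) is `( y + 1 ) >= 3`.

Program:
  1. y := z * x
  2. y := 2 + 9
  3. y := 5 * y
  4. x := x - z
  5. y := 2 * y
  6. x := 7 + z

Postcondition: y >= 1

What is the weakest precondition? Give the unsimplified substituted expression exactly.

Answer: ( 2 * ( 5 * ( 2 + 9 ) ) ) >= 1

Derivation:
post: y >= 1
stmt 6: x := 7 + z  -- replace 0 occurrence(s) of x with (7 + z)
  => y >= 1
stmt 5: y := 2 * y  -- replace 1 occurrence(s) of y with (2 * y)
  => ( 2 * y ) >= 1
stmt 4: x := x - z  -- replace 0 occurrence(s) of x with (x - z)
  => ( 2 * y ) >= 1
stmt 3: y := 5 * y  -- replace 1 occurrence(s) of y with (5 * y)
  => ( 2 * ( 5 * y ) ) >= 1
stmt 2: y := 2 + 9  -- replace 1 occurrence(s) of y with (2 + 9)
  => ( 2 * ( 5 * ( 2 + 9 ) ) ) >= 1
stmt 1: y := z * x  -- replace 0 occurrence(s) of y with (z * x)
  => ( 2 * ( 5 * ( 2 + 9 ) ) ) >= 1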